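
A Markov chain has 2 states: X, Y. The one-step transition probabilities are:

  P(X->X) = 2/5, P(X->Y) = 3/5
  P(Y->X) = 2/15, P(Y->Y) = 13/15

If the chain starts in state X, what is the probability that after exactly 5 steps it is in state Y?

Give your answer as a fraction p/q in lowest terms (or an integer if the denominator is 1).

Computing P^5 by repeated multiplication:
P^1 =
  X: [2/5, 3/5]
  Y: [2/15, 13/15]
P^2 =
  X: [6/25, 19/25]
  Y: [38/225, 187/225]
P^3 =
  X: [74/375, 301/375]
  Y: [602/3375, 2773/3375]
P^4 =
  X: [1046/5625, 4579/5625]
  Y: [9158/50625, 41467/50625]
P^5 =
  X: [15434/84375, 68941/84375]
  Y: [137882/759375, 621493/759375]

(P^5)[X -> Y] = 68941/84375

Answer: 68941/84375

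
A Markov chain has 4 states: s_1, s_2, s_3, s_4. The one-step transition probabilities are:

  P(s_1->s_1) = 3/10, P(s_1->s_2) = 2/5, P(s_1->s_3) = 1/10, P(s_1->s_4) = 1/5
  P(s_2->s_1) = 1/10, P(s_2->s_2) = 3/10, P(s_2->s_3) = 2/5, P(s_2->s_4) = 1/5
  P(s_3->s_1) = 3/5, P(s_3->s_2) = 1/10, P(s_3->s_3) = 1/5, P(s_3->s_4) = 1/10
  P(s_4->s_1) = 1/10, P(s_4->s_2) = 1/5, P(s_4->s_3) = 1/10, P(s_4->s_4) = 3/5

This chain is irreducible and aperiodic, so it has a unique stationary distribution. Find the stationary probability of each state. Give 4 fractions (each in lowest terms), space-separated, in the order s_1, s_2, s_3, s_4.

Answer: 53/214 82/321 21/107 193/642

Derivation:
The stationary distribution satisfies pi = pi * P, i.e.:
  pi_s_1 = 3/10*pi_s_1 + 1/10*pi_s_2 + 3/5*pi_s_3 + 1/10*pi_s_4
  pi_s_2 = 2/5*pi_s_1 + 3/10*pi_s_2 + 1/10*pi_s_3 + 1/5*pi_s_4
  pi_s_3 = 1/10*pi_s_1 + 2/5*pi_s_2 + 1/5*pi_s_3 + 1/10*pi_s_4
  pi_s_4 = 1/5*pi_s_1 + 1/5*pi_s_2 + 1/10*pi_s_3 + 3/5*pi_s_4
with normalization: pi_s_1 + pi_s_2 + pi_s_3 + pi_s_4 = 1.

Using the first 3 balance equations plus normalization, the linear system A*pi = b is:
  [-7/10, 1/10, 3/5, 1/10] . pi = 0
  [2/5, -7/10, 1/10, 1/5] . pi = 0
  [1/10, 2/5, -4/5, 1/10] . pi = 0
  [1, 1, 1, 1] . pi = 1

Solving yields:
  pi_s_1 = 53/214
  pi_s_2 = 82/321
  pi_s_3 = 21/107
  pi_s_4 = 193/642

Verification (pi * P):
  53/214*3/10 + 82/321*1/10 + 21/107*3/5 + 193/642*1/10 = 53/214 = pi_s_1  (ok)
  53/214*2/5 + 82/321*3/10 + 21/107*1/10 + 193/642*1/5 = 82/321 = pi_s_2  (ok)
  53/214*1/10 + 82/321*2/5 + 21/107*1/5 + 193/642*1/10 = 21/107 = pi_s_3  (ok)
  53/214*1/5 + 82/321*1/5 + 21/107*1/10 + 193/642*3/5 = 193/642 = pi_s_4  (ok)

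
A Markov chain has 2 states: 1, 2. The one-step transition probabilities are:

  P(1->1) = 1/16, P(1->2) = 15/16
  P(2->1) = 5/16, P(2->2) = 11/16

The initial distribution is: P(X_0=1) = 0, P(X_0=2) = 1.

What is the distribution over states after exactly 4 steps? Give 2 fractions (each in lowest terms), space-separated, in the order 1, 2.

Answer: 255/1024 769/1024

Derivation:
Propagating the distribution step by step (d_{t+1} = d_t * P):
d_0 = (1=0, 2=1)
  d_1[1] = 0*1/16 + 1*5/16 = 5/16
  d_1[2] = 0*15/16 + 1*11/16 = 11/16
d_1 = (1=5/16, 2=11/16)
  d_2[1] = 5/16*1/16 + 11/16*5/16 = 15/64
  d_2[2] = 5/16*15/16 + 11/16*11/16 = 49/64
d_2 = (1=15/64, 2=49/64)
  d_3[1] = 15/64*1/16 + 49/64*5/16 = 65/256
  d_3[2] = 15/64*15/16 + 49/64*11/16 = 191/256
d_3 = (1=65/256, 2=191/256)
  d_4[1] = 65/256*1/16 + 191/256*5/16 = 255/1024
  d_4[2] = 65/256*15/16 + 191/256*11/16 = 769/1024
d_4 = (1=255/1024, 2=769/1024)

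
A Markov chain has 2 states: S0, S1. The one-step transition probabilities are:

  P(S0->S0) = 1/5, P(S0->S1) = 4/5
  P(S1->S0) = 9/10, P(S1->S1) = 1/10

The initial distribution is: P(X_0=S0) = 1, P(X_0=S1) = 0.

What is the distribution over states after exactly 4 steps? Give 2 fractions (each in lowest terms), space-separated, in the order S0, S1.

Propagating the distribution step by step (d_{t+1} = d_t * P):
d_0 = (S0=1, S1=0)
  d_1[S0] = 1*1/5 + 0*9/10 = 1/5
  d_1[S1] = 1*4/5 + 0*1/10 = 4/5
d_1 = (S0=1/5, S1=4/5)
  d_2[S0] = 1/5*1/5 + 4/5*9/10 = 19/25
  d_2[S1] = 1/5*4/5 + 4/5*1/10 = 6/25
d_2 = (S0=19/25, S1=6/25)
  d_3[S0] = 19/25*1/5 + 6/25*9/10 = 46/125
  d_3[S1] = 19/25*4/5 + 6/25*1/10 = 79/125
d_3 = (S0=46/125, S1=79/125)
  d_4[S0] = 46/125*1/5 + 79/125*9/10 = 803/1250
  d_4[S1] = 46/125*4/5 + 79/125*1/10 = 447/1250
d_4 = (S0=803/1250, S1=447/1250)

Answer: 803/1250 447/1250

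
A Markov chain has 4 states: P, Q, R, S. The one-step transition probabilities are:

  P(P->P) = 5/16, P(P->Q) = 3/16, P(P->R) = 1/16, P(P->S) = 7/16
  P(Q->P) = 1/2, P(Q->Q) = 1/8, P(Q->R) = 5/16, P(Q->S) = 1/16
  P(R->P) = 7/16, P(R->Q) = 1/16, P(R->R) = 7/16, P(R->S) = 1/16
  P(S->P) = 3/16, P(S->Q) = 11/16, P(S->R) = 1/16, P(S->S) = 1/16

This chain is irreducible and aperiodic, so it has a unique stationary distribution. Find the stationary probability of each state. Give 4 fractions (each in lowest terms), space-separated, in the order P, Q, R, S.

The stationary distribution satisfies pi = pi * P, i.e.:
  pi_P = 5/16*pi_P + 1/2*pi_Q + 7/16*pi_R + 3/16*pi_S
  pi_Q = 3/16*pi_P + 1/8*pi_Q + 1/16*pi_R + 11/16*pi_S
  pi_R = 1/16*pi_P + 5/16*pi_Q + 7/16*pi_R + 1/16*pi_S
  pi_S = 7/16*pi_P + 1/16*pi_Q + 1/16*pi_R + 1/16*pi_S
with normalization: pi_P + pi_Q + pi_R + pi_S = 1.

Using the first 3 balance equations plus normalization, the linear system A*pi = b is:
  [-11/16, 1/2, 7/16, 3/16] . pi = 0
  [3/16, -7/8, 1/16, 11/16] . pi = 0
  [1/16, 5/16, -9/16, 1/16] . pi = 0
  [1, 1, 1, 1] . pi = 1

Solving yields:
  pi_P = 823/2294
  pi_Q = 282/1147
  pi_R = 455/2294
  pi_S = 226/1147

Verification (pi * P):
  823/2294*5/16 + 282/1147*1/2 + 455/2294*7/16 + 226/1147*3/16 = 823/2294 = pi_P  (ok)
  823/2294*3/16 + 282/1147*1/8 + 455/2294*1/16 + 226/1147*11/16 = 282/1147 = pi_Q  (ok)
  823/2294*1/16 + 282/1147*5/16 + 455/2294*7/16 + 226/1147*1/16 = 455/2294 = pi_R  (ok)
  823/2294*7/16 + 282/1147*1/16 + 455/2294*1/16 + 226/1147*1/16 = 226/1147 = pi_S  (ok)

Answer: 823/2294 282/1147 455/2294 226/1147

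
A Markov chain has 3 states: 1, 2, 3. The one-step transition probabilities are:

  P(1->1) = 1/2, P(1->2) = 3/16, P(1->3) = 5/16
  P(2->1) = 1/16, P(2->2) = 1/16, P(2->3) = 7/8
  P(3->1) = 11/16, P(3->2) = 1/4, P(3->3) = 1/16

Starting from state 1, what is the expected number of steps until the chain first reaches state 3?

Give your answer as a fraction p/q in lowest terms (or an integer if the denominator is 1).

Let h_i = expected steps to first reach 3 from state i.
Boundary: h_3 = 0.
First-step equations for the other states:
  h_1 = 1 + 1/2*h_1 + 3/16*h_2 + 5/16*h_3
  h_2 = 1 + 1/16*h_1 + 1/16*h_2 + 7/8*h_3

Substituting h_3 = 0 and rearranging gives the linear system (I - Q) h = 1:
  [1/2, -3/16] . (h_1, h_2) = 1
  [-1/16, 15/16] . (h_1, h_2) = 1

Solving yields:
  h_1 = 32/13
  h_2 = 16/13

Starting state is 1, so the expected hitting time is h_1 = 32/13.

Answer: 32/13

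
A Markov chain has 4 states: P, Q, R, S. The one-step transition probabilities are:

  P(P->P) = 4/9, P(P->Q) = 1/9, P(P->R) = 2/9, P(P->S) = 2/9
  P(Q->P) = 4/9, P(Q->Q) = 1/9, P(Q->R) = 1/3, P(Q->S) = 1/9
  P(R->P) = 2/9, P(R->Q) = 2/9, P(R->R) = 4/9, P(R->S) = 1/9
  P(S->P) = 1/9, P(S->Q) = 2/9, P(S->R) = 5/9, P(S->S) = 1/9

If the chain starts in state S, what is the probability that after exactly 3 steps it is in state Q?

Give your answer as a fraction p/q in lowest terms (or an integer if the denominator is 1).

Answer: 124/729

Derivation:
Computing P^3 by repeated multiplication:
P^1 =
  P: [4/9, 1/9, 2/9, 2/9]
  Q: [4/9, 1/9, 1/3, 1/9]
  R: [2/9, 2/9, 4/9, 1/9]
  S: [1/9, 2/9, 5/9, 1/9]
P^2 =
  P: [26/81, 13/81, 29/81, 13/81]
  Q: [1/3, 13/81, 28/81, 13/81]
  R: [25/81, 14/81, 31/81, 11/81]
  S: [23/81, 5/27, 11/27, 10/81]
P^3 =
  P: [227/729, 41/243, 272/729, 107/729]
  Q: [229/729, 122/729, 10/27, 4/27]
  R: [229/729, 41/243, 271/729, 106/729]
  S: [76/243, 124/729, 91/243, 104/729]

(P^3)[S -> Q] = 124/729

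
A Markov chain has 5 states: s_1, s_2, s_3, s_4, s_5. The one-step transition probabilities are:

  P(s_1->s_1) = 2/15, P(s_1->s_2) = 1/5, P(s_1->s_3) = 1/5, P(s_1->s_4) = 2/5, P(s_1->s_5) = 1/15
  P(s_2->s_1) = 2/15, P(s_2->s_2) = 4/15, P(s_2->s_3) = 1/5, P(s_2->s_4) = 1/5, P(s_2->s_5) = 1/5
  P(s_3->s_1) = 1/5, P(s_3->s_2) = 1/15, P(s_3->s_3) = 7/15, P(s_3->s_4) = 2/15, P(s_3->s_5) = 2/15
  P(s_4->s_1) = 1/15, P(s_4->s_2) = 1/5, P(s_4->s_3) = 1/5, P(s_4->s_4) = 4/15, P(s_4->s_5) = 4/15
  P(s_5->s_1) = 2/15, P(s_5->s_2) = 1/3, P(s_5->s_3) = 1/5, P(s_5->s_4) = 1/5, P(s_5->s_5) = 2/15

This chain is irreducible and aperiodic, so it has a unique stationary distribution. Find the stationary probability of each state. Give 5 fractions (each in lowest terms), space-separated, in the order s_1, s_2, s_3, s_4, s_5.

Answer: 320/2343 679/3408 3/11 175/781 6275/37488

Derivation:
The stationary distribution satisfies pi = pi * P, i.e.:
  pi_s_1 = 2/15*pi_s_1 + 2/15*pi_s_2 + 1/5*pi_s_3 + 1/15*pi_s_4 + 2/15*pi_s_5
  pi_s_2 = 1/5*pi_s_1 + 4/15*pi_s_2 + 1/15*pi_s_3 + 1/5*pi_s_4 + 1/3*pi_s_5
  pi_s_3 = 1/5*pi_s_1 + 1/5*pi_s_2 + 7/15*pi_s_3 + 1/5*pi_s_4 + 1/5*pi_s_5
  pi_s_4 = 2/5*pi_s_1 + 1/5*pi_s_2 + 2/15*pi_s_3 + 4/15*pi_s_4 + 1/5*pi_s_5
  pi_s_5 = 1/15*pi_s_1 + 1/5*pi_s_2 + 2/15*pi_s_3 + 4/15*pi_s_4 + 2/15*pi_s_5
with normalization: pi_s_1 + pi_s_2 + pi_s_3 + pi_s_4 + pi_s_5 = 1.

Using the first 4 balance equations plus normalization, the linear system A*pi = b is:
  [-13/15, 2/15, 1/5, 1/15, 2/15] . pi = 0
  [1/5, -11/15, 1/15, 1/5, 1/3] . pi = 0
  [1/5, 1/5, -8/15, 1/5, 1/5] . pi = 0
  [2/5, 1/5, 2/15, -11/15, 1/5] . pi = 0
  [1, 1, 1, 1, 1] . pi = 1

Solving yields:
  pi_s_1 = 320/2343
  pi_s_2 = 679/3408
  pi_s_3 = 3/11
  pi_s_4 = 175/781
  pi_s_5 = 6275/37488

Verification (pi * P):
  320/2343*2/15 + 679/3408*2/15 + 3/11*1/5 + 175/781*1/15 + 6275/37488*2/15 = 320/2343 = pi_s_1  (ok)
  320/2343*1/5 + 679/3408*4/15 + 3/11*1/15 + 175/781*1/5 + 6275/37488*1/3 = 679/3408 = pi_s_2  (ok)
  320/2343*1/5 + 679/3408*1/5 + 3/11*7/15 + 175/781*1/5 + 6275/37488*1/5 = 3/11 = pi_s_3  (ok)
  320/2343*2/5 + 679/3408*1/5 + 3/11*2/15 + 175/781*4/15 + 6275/37488*1/5 = 175/781 = pi_s_4  (ok)
  320/2343*1/15 + 679/3408*1/5 + 3/11*2/15 + 175/781*4/15 + 6275/37488*2/15 = 6275/37488 = pi_s_5  (ok)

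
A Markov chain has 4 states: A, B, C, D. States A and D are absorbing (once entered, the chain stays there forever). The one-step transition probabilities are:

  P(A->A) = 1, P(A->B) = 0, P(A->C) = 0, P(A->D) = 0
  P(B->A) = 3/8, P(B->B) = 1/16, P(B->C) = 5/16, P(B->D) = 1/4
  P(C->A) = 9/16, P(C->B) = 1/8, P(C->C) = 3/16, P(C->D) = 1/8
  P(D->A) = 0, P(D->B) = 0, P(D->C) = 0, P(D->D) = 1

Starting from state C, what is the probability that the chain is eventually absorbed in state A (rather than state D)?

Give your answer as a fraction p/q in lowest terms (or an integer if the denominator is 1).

Let a_i = P(absorbed in A | start in state i).
Boundary conditions: a_A = 1, a_D = 0.
For each transient state i, a_i = sum_j P(i->j) * a_j:
  a_B = 3/8*a_A + 1/16*a_B + 5/16*a_C + 1/4*a_D
  a_C = 9/16*a_A + 1/8*a_B + 3/16*a_C + 1/8*a_D

Substituting a_A = 1 and a_D = 0, rearrange to (I - Q) a = r where r[i] = P(i -> A):
  [15/16, -5/16] . (a_B, a_C) = 3/8
  [-1/8, 13/16] . (a_B, a_C) = 9/16

Solving yields:
  a_B = 123/185
  a_C = 147/185

Starting state is C, so the absorption probability is a_C = 147/185.

Answer: 147/185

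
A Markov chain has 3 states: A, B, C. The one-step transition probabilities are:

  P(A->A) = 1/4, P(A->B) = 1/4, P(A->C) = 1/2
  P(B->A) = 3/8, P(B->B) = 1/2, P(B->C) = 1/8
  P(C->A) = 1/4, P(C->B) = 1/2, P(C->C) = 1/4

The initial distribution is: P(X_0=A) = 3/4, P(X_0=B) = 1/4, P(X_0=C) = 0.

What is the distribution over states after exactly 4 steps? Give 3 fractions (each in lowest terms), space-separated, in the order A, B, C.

Answer: 1243/4096 1737/4096 279/1024

Derivation:
Propagating the distribution step by step (d_{t+1} = d_t * P):
d_0 = (A=3/4, B=1/4, C=0)
  d_1[A] = 3/4*1/4 + 1/4*3/8 + 0*1/4 = 9/32
  d_1[B] = 3/4*1/4 + 1/4*1/2 + 0*1/2 = 5/16
  d_1[C] = 3/4*1/2 + 1/4*1/8 + 0*1/4 = 13/32
d_1 = (A=9/32, B=5/16, C=13/32)
  d_2[A] = 9/32*1/4 + 5/16*3/8 + 13/32*1/4 = 37/128
  d_2[B] = 9/32*1/4 + 5/16*1/2 + 13/32*1/2 = 55/128
  d_2[C] = 9/32*1/2 + 5/16*1/8 + 13/32*1/4 = 9/32
d_2 = (A=37/128, B=55/128, C=9/32)
  d_3[A] = 37/128*1/4 + 55/128*3/8 + 9/32*1/4 = 311/1024
  d_3[B] = 37/128*1/4 + 55/128*1/2 + 9/32*1/2 = 219/512
  d_3[C] = 37/128*1/2 + 55/128*1/8 + 9/32*1/4 = 275/1024
d_3 = (A=311/1024, B=219/512, C=275/1024)
  d_4[A] = 311/1024*1/4 + 219/512*3/8 + 275/1024*1/4 = 1243/4096
  d_4[B] = 311/1024*1/4 + 219/512*1/2 + 275/1024*1/2 = 1737/4096
  d_4[C] = 311/1024*1/2 + 219/512*1/8 + 275/1024*1/4 = 279/1024
d_4 = (A=1243/4096, B=1737/4096, C=279/1024)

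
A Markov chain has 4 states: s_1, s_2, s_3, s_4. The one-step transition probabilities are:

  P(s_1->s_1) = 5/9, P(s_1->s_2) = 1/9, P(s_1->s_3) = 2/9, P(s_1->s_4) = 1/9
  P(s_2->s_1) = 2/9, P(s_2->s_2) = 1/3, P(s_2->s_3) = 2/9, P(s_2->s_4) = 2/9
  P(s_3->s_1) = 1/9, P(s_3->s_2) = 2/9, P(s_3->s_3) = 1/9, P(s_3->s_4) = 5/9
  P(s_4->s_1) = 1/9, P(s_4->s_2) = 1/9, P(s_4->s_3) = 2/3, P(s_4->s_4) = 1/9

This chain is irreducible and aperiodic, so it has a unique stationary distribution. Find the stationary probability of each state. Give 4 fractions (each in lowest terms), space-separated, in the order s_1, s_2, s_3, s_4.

Answer: 61/257 48/257 79/257 69/257

Derivation:
The stationary distribution satisfies pi = pi * P, i.e.:
  pi_s_1 = 5/9*pi_s_1 + 2/9*pi_s_2 + 1/9*pi_s_3 + 1/9*pi_s_4
  pi_s_2 = 1/9*pi_s_1 + 1/3*pi_s_2 + 2/9*pi_s_3 + 1/9*pi_s_4
  pi_s_3 = 2/9*pi_s_1 + 2/9*pi_s_2 + 1/9*pi_s_3 + 2/3*pi_s_4
  pi_s_4 = 1/9*pi_s_1 + 2/9*pi_s_2 + 5/9*pi_s_3 + 1/9*pi_s_4
with normalization: pi_s_1 + pi_s_2 + pi_s_3 + pi_s_4 = 1.

Using the first 3 balance equations plus normalization, the linear system A*pi = b is:
  [-4/9, 2/9, 1/9, 1/9] . pi = 0
  [1/9, -2/3, 2/9, 1/9] . pi = 0
  [2/9, 2/9, -8/9, 2/3] . pi = 0
  [1, 1, 1, 1] . pi = 1

Solving yields:
  pi_s_1 = 61/257
  pi_s_2 = 48/257
  pi_s_3 = 79/257
  pi_s_4 = 69/257

Verification (pi * P):
  61/257*5/9 + 48/257*2/9 + 79/257*1/9 + 69/257*1/9 = 61/257 = pi_s_1  (ok)
  61/257*1/9 + 48/257*1/3 + 79/257*2/9 + 69/257*1/9 = 48/257 = pi_s_2  (ok)
  61/257*2/9 + 48/257*2/9 + 79/257*1/9 + 69/257*2/3 = 79/257 = pi_s_3  (ok)
  61/257*1/9 + 48/257*2/9 + 79/257*5/9 + 69/257*1/9 = 69/257 = pi_s_4  (ok)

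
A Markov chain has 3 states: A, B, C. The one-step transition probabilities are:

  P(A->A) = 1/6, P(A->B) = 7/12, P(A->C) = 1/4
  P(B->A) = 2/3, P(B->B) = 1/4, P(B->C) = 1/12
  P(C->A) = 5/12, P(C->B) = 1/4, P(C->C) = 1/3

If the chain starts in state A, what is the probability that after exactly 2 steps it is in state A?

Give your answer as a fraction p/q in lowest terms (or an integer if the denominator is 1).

Answer: 25/48

Derivation:
Computing P^2 by repeated multiplication:
P^1 =
  A: [1/6, 7/12, 1/4]
  B: [2/3, 1/4, 1/12]
  C: [5/12, 1/4, 1/3]
P^2 =
  A: [25/48, 11/36, 25/144]
  B: [5/16, 17/36, 31/144]
  C: [3/8, 7/18, 17/72]

(P^2)[A -> A] = 25/48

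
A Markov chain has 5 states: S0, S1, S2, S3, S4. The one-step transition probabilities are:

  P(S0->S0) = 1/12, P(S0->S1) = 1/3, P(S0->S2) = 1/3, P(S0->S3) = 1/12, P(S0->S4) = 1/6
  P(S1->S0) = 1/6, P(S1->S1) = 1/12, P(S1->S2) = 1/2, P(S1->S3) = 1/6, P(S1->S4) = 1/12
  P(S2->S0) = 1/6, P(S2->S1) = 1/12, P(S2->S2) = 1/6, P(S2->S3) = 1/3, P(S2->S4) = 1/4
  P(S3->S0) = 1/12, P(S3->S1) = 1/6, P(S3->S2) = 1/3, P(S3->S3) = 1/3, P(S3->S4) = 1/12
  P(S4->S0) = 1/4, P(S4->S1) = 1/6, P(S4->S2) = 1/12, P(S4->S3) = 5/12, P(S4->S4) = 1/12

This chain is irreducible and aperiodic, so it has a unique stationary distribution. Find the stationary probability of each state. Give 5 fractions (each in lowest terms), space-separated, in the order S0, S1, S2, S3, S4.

Answer: 1907/13344 4123/26688 7405/26688 3785/13344 59/417

Derivation:
The stationary distribution satisfies pi = pi * P, i.e.:
  pi_S0 = 1/12*pi_S0 + 1/6*pi_S1 + 1/6*pi_S2 + 1/12*pi_S3 + 1/4*pi_S4
  pi_S1 = 1/3*pi_S0 + 1/12*pi_S1 + 1/12*pi_S2 + 1/6*pi_S3 + 1/6*pi_S4
  pi_S2 = 1/3*pi_S0 + 1/2*pi_S1 + 1/6*pi_S2 + 1/3*pi_S3 + 1/12*pi_S4
  pi_S3 = 1/12*pi_S0 + 1/6*pi_S1 + 1/3*pi_S2 + 1/3*pi_S3 + 5/12*pi_S4
  pi_S4 = 1/6*pi_S0 + 1/12*pi_S1 + 1/4*pi_S2 + 1/12*pi_S3 + 1/12*pi_S4
with normalization: pi_S0 + pi_S1 + pi_S2 + pi_S3 + pi_S4 = 1.

Using the first 4 balance equations plus normalization, the linear system A*pi = b is:
  [-11/12, 1/6, 1/6, 1/12, 1/4] . pi = 0
  [1/3, -11/12, 1/12, 1/6, 1/6] . pi = 0
  [1/3, 1/2, -5/6, 1/3, 1/12] . pi = 0
  [1/12, 1/6, 1/3, -2/3, 5/12] . pi = 0
  [1, 1, 1, 1, 1] . pi = 1

Solving yields:
  pi_S0 = 1907/13344
  pi_S1 = 4123/26688
  pi_S2 = 7405/26688
  pi_S3 = 3785/13344
  pi_S4 = 59/417

Verification (pi * P):
  1907/13344*1/12 + 4123/26688*1/6 + 7405/26688*1/6 + 3785/13344*1/12 + 59/417*1/4 = 1907/13344 = pi_S0  (ok)
  1907/13344*1/3 + 4123/26688*1/12 + 7405/26688*1/12 + 3785/13344*1/6 + 59/417*1/6 = 4123/26688 = pi_S1  (ok)
  1907/13344*1/3 + 4123/26688*1/2 + 7405/26688*1/6 + 3785/13344*1/3 + 59/417*1/12 = 7405/26688 = pi_S2  (ok)
  1907/13344*1/12 + 4123/26688*1/6 + 7405/26688*1/3 + 3785/13344*1/3 + 59/417*5/12 = 3785/13344 = pi_S3  (ok)
  1907/13344*1/6 + 4123/26688*1/12 + 7405/26688*1/4 + 3785/13344*1/12 + 59/417*1/12 = 59/417 = pi_S4  (ok)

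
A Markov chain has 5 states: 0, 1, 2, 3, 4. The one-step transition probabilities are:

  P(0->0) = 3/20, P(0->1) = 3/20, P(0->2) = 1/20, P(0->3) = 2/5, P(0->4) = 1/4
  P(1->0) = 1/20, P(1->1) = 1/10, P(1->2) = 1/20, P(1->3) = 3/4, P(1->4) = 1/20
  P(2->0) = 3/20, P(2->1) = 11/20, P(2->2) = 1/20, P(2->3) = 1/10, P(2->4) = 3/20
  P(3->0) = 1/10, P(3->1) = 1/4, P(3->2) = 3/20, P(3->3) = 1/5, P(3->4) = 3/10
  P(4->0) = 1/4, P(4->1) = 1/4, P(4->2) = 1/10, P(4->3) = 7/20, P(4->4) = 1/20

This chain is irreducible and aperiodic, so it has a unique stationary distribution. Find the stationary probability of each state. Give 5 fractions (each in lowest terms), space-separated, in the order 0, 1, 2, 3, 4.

The stationary distribution satisfies pi = pi * P, i.e.:
  pi_0 = 3/20*pi_0 + 1/20*pi_1 + 3/20*pi_2 + 1/10*pi_3 + 1/4*pi_4
  pi_1 = 3/20*pi_0 + 1/10*pi_1 + 11/20*pi_2 + 1/4*pi_3 + 1/4*pi_4
  pi_2 = 1/20*pi_0 + 1/20*pi_1 + 1/20*pi_2 + 3/20*pi_3 + 1/10*pi_4
  pi_3 = 2/5*pi_0 + 3/4*pi_1 + 1/10*pi_2 + 1/5*pi_3 + 7/20*pi_4
  pi_4 = 1/4*pi_0 + 1/20*pi_1 + 3/20*pi_2 + 3/10*pi_3 + 1/20*pi_4
with normalization: pi_0 + pi_1 + pi_2 + pi_3 + pi_4 = 1.

Using the first 4 balance equations plus normalization, the linear system A*pi = b is:
  [-17/20, 1/20, 3/20, 1/10, 1/4] . pi = 0
  [3/20, -9/10, 11/20, 1/4, 1/4] . pi = 0
  [1/20, 1/20, -19/20, 3/20, 1/10] . pi = 0
  [2/5, 3/4, 1/10, -4/5, 7/20] . pi = 0
  [1, 1, 1, 1, 1] . pi = 1

Solving yields:
  pi_0 = 358/2839
  pi_1 = 657/2839
  pi_2 = 16/167
  pi_3 = 1049/2839
  pi_4 = 503/2839

Verification (pi * P):
  358/2839*3/20 + 657/2839*1/20 + 16/167*3/20 + 1049/2839*1/10 + 503/2839*1/4 = 358/2839 = pi_0  (ok)
  358/2839*3/20 + 657/2839*1/10 + 16/167*11/20 + 1049/2839*1/4 + 503/2839*1/4 = 657/2839 = pi_1  (ok)
  358/2839*1/20 + 657/2839*1/20 + 16/167*1/20 + 1049/2839*3/20 + 503/2839*1/10 = 16/167 = pi_2  (ok)
  358/2839*2/5 + 657/2839*3/4 + 16/167*1/10 + 1049/2839*1/5 + 503/2839*7/20 = 1049/2839 = pi_3  (ok)
  358/2839*1/4 + 657/2839*1/20 + 16/167*3/20 + 1049/2839*3/10 + 503/2839*1/20 = 503/2839 = pi_4  (ok)

Answer: 358/2839 657/2839 16/167 1049/2839 503/2839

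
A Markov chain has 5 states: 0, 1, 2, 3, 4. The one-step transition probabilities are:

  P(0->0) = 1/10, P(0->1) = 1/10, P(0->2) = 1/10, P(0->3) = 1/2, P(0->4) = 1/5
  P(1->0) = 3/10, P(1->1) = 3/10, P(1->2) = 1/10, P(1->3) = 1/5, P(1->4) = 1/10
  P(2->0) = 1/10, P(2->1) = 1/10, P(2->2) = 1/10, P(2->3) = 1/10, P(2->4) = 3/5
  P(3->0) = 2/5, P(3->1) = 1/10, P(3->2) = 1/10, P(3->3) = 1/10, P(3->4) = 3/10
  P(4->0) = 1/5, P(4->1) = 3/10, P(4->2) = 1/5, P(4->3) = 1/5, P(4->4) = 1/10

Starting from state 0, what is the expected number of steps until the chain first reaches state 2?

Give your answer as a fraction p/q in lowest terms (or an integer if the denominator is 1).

Let h_i = expected steps to first reach 2 from state i.
Boundary: h_2 = 0.
First-step equations for the other states:
  h_0 = 1 + 1/10*h_0 + 1/10*h_1 + 1/10*h_2 + 1/2*h_3 + 1/5*h_4
  h_1 = 1 + 3/10*h_0 + 3/10*h_1 + 1/10*h_2 + 1/5*h_3 + 1/10*h_4
  h_3 = 1 + 2/5*h_0 + 1/10*h_1 + 1/10*h_2 + 1/10*h_3 + 3/10*h_4
  h_4 = 1 + 1/5*h_0 + 3/10*h_1 + 1/5*h_2 + 1/5*h_3 + 1/10*h_4

Substituting h_2 = 0 and rearranging gives the linear system (I - Q) h = 1:
  [9/10, -1/10, -1/2, -1/5] . (h_0, h_1, h_3, h_4) = 1
  [-3/10, 7/10, -1/5, -1/10] . (h_0, h_1, h_3, h_4) = 1
  [-2/5, -1/10, 9/10, -3/10] . (h_0, h_1, h_3, h_4) = 1
  [-1/5, -3/10, -1/5, 9/10] . (h_0, h_1, h_3, h_4) = 1

Solving yields:
  h_0 = 12900/1537
  h_1 = 13070/1537
  h_3 = 12820/1537
  h_4 = 11780/1537

Starting state is 0, so the expected hitting time is h_0 = 12900/1537.

Answer: 12900/1537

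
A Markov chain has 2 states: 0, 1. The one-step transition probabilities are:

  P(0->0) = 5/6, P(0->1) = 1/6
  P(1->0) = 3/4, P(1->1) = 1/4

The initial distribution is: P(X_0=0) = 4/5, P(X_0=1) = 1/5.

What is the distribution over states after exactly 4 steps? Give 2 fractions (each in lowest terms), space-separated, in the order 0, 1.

Propagating the distribution step by step (d_{t+1} = d_t * P):
d_0 = (0=4/5, 1=1/5)
  d_1[0] = 4/5*5/6 + 1/5*3/4 = 49/60
  d_1[1] = 4/5*1/6 + 1/5*1/4 = 11/60
d_1 = (0=49/60, 1=11/60)
  d_2[0] = 49/60*5/6 + 11/60*3/4 = 589/720
  d_2[1] = 49/60*1/6 + 11/60*1/4 = 131/720
d_2 = (0=589/720, 1=131/720)
  d_3[0] = 589/720*5/6 + 131/720*3/4 = 7069/8640
  d_3[1] = 589/720*1/6 + 131/720*1/4 = 1571/8640
d_3 = (0=7069/8640, 1=1571/8640)
  d_4[0] = 7069/8640*5/6 + 1571/8640*3/4 = 84829/103680
  d_4[1] = 7069/8640*1/6 + 1571/8640*1/4 = 18851/103680
d_4 = (0=84829/103680, 1=18851/103680)

Answer: 84829/103680 18851/103680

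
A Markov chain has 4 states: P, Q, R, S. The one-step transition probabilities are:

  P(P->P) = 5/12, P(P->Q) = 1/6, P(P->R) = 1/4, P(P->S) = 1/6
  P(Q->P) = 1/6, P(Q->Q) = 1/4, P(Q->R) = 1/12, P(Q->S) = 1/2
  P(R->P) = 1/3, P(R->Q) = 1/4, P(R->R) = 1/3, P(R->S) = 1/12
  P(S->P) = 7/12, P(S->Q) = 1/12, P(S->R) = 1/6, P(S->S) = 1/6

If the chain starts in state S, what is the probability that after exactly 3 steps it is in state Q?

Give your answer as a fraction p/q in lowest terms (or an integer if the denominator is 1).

Answer: 107/576

Derivation:
Computing P^3 by repeated multiplication:
P^1 =
  P: [5/12, 1/6, 1/4, 1/6]
  Q: [1/6, 1/4, 1/12, 1/2]
  R: [1/3, 1/4, 1/3, 1/12]
  S: [7/12, 1/12, 1/6, 1/6]
P^2 =
  P: [55/144, 3/16, 11/48, 29/144]
  Q: [31/72, 11/72, 25/144, 35/144]
  R: [49/144, 5/24, 11/48, 2/9]
  S: [59/144, 25/144, 17/72, 13/72]
P^3 =
  P: [83/216, 319/1728, 191/864, 121/576]
  Q: [233/576, 25/144, 7/32, 13/64]
  R: [661/1728, 319/1728, 373/1728, 125/576]
  S: [221/576, 107/576, 65/288, 59/288]

(P^3)[S -> Q] = 107/576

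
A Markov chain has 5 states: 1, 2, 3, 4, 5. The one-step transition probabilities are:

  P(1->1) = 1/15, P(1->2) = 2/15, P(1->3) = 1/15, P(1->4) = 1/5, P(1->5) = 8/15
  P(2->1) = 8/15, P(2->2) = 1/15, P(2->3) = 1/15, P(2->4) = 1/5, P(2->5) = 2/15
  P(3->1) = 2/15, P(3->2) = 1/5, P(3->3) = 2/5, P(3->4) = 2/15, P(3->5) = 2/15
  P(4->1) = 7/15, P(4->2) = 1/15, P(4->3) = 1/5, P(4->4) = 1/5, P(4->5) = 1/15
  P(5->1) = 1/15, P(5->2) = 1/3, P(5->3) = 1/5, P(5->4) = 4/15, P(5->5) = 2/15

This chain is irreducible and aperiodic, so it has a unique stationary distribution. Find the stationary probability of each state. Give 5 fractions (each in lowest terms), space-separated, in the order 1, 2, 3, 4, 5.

The stationary distribution satisfies pi = pi * P, i.e.:
  pi_1 = 1/15*pi_1 + 8/15*pi_2 + 2/15*pi_3 + 7/15*pi_4 + 1/15*pi_5
  pi_2 = 2/15*pi_1 + 1/15*pi_2 + 1/5*pi_3 + 1/15*pi_4 + 1/3*pi_5
  pi_3 = 1/15*pi_1 + 1/15*pi_2 + 2/5*pi_3 + 1/5*pi_4 + 1/5*pi_5
  pi_4 = 1/5*pi_1 + 1/5*pi_2 + 2/15*pi_3 + 1/5*pi_4 + 4/15*pi_5
  pi_5 = 8/15*pi_1 + 2/15*pi_2 + 2/15*pi_3 + 1/15*pi_4 + 2/15*pi_5
with normalization: pi_1 + pi_2 + pi_3 + pi_4 + pi_5 = 1.

Using the first 4 balance equations plus normalization, the linear system A*pi = b is:
  [-14/15, 8/15, 2/15, 7/15, 1/15] . pi = 0
  [2/15, -14/15, 1/5, 1/15, 1/3] . pi = 0
  [1/15, 1/15, -3/5, 1/5, 1/5] . pi = 0
  [1/5, 1/5, 2/15, -4/5, 4/15] . pi = 0
  [1, 1, 1, 1, 1] . pi = 1

Solving yields:
  pi_1 = 3421/14480
  pi_2 = 475/2896
  pi_3 = 1327/7240
  pi_4 = 1463/7240
  pi_5 = 194/905

Verification (pi * P):
  3421/14480*1/15 + 475/2896*8/15 + 1327/7240*2/15 + 1463/7240*7/15 + 194/905*1/15 = 3421/14480 = pi_1  (ok)
  3421/14480*2/15 + 475/2896*1/15 + 1327/7240*1/5 + 1463/7240*1/15 + 194/905*1/3 = 475/2896 = pi_2  (ok)
  3421/14480*1/15 + 475/2896*1/15 + 1327/7240*2/5 + 1463/7240*1/5 + 194/905*1/5 = 1327/7240 = pi_3  (ok)
  3421/14480*1/5 + 475/2896*1/5 + 1327/7240*2/15 + 1463/7240*1/5 + 194/905*4/15 = 1463/7240 = pi_4  (ok)
  3421/14480*8/15 + 475/2896*2/15 + 1327/7240*2/15 + 1463/7240*1/15 + 194/905*2/15 = 194/905 = pi_5  (ok)

Answer: 3421/14480 475/2896 1327/7240 1463/7240 194/905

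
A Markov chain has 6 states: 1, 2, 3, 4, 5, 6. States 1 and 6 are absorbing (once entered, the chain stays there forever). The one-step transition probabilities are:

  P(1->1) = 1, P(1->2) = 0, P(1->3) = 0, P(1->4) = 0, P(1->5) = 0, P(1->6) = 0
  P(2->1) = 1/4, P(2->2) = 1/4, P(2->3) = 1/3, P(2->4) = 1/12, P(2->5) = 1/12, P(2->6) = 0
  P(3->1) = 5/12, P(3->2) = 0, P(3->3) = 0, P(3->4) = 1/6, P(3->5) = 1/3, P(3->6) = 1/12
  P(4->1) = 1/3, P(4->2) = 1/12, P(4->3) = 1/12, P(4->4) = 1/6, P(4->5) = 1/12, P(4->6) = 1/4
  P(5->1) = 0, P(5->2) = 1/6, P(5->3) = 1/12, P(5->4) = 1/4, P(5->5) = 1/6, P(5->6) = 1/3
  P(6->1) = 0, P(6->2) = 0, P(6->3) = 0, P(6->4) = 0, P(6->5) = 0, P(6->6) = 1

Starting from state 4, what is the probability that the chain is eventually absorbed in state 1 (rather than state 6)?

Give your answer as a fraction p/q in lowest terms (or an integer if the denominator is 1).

Answer: 2563/4462

Derivation:
Let a_i = P(absorbed in 1 | start in state i).
Boundary conditions: a_1 = 1, a_6 = 0.
For each transient state i, a_i = sum_j P(i->j) * a_j:
  a_2 = 1/4*a_1 + 1/4*a_2 + 1/3*a_3 + 1/12*a_4 + 1/12*a_5 + 0*a_6
  a_3 = 5/12*a_1 + 0*a_2 + 0*a_3 + 1/6*a_4 + 1/3*a_5 + 1/12*a_6
  a_4 = 1/3*a_1 + 1/12*a_2 + 1/12*a_3 + 1/6*a_4 + 1/12*a_5 + 1/4*a_6
  a_5 = 0*a_1 + 1/6*a_2 + 1/12*a_3 + 1/4*a_4 + 1/6*a_5 + 1/3*a_6

Substituting a_1 = 1 and a_6 = 0, rearrange to (I - Q) a = r where r[i] = P(i -> 1):
  [3/4, -1/3, -1/12, -1/12] . (a_2, a_3, a_4, a_5) = 1/4
  [0, 1, -1/6, -1/3] . (a_2, a_3, a_4, a_5) = 5/12
  [-1/12, -1/12, 5/6, -1/12] . (a_2, a_3, a_4, a_5) = 1/3
  [-1/6, -1/12, -1/4, 5/6] . (a_2, a_3, a_4, a_5) = 0

Solving yields:
  a_2 = 3229/4462
  a_3 = 2853/4462
  a_4 = 2563/4462
  a_5 = 850/2231

Starting state is 4, so the absorption probability is a_4 = 2563/4462.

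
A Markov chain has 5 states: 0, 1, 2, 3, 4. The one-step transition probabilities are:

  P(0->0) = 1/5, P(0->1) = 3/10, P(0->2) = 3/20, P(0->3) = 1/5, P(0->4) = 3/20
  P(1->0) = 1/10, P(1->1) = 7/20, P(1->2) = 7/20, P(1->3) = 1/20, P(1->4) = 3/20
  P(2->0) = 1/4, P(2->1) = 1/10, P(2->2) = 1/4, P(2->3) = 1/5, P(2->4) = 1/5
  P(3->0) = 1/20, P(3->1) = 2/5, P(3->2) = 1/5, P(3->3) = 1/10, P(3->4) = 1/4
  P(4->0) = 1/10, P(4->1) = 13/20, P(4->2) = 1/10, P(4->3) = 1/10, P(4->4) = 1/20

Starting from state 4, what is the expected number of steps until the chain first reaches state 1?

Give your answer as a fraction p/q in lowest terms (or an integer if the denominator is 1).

Answer: 60120/29861

Derivation:
Let h_i = expected steps to first reach 1 from state i.
Boundary: h_1 = 0.
First-step equations for the other states:
  h_0 = 1 + 1/5*h_0 + 3/10*h_1 + 3/20*h_2 + 1/5*h_3 + 3/20*h_4
  h_2 = 1 + 1/4*h_0 + 1/10*h_1 + 1/4*h_2 + 1/5*h_3 + 1/5*h_4
  h_3 = 1 + 1/20*h_0 + 2/5*h_1 + 1/5*h_2 + 1/10*h_3 + 1/4*h_4
  h_4 = 1 + 1/10*h_0 + 13/20*h_1 + 1/10*h_2 + 1/10*h_3 + 1/20*h_4

Substituting h_1 = 0 and rearranging gives the linear system (I - Q) h = 1:
  [4/5, -3/20, -1/5, -3/20] . (h_0, h_2, h_3, h_4) = 1
  [-1/4, 3/4, -1/5, -1/5] . (h_0, h_2, h_3, h_4) = 1
  [-1/20, -1/5, 9/10, -1/4] . (h_0, h_2, h_3, h_4) = 1
  [-1/10, -1/10, -1/10, 19/20] . (h_0, h_2, h_3, h_4) = 1

Solving yields:
  h_0 = 88080/29861
  h_2 = 106100/29861
  h_3 = 78350/29861
  h_4 = 60120/29861

Starting state is 4, so the expected hitting time is h_4 = 60120/29861.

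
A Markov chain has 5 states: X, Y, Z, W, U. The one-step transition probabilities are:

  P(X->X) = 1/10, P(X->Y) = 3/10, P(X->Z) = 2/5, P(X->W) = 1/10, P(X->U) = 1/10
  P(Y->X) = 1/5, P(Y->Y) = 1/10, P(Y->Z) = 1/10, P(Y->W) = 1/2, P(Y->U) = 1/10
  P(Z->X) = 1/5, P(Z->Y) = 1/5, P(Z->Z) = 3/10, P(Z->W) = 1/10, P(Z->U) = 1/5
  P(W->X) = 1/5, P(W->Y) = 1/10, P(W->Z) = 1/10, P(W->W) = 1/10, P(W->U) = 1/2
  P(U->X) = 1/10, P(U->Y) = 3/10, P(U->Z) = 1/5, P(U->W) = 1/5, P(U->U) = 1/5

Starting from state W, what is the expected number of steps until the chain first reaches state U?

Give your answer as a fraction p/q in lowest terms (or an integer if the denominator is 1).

Answer: 4400/1351

Derivation:
Let h_i = expected steps to first reach U from state i.
Boundary: h_U = 0.
First-step equations for the other states:
  h_X = 1 + 1/10*h_X + 3/10*h_Y + 2/5*h_Z + 1/10*h_W + 1/10*h_U
  h_Y = 1 + 1/5*h_X + 1/10*h_Y + 1/10*h_Z + 1/2*h_W + 1/10*h_U
  h_Z = 1 + 1/5*h_X + 1/5*h_Y + 3/10*h_Z + 1/10*h_W + 1/5*h_U
  h_W = 1 + 1/5*h_X + 1/10*h_Y + 1/10*h_Z + 1/10*h_W + 1/2*h_U

Substituting h_U = 0 and rearranging gives the linear system (I - Q) h = 1:
  [9/10, -3/10, -2/5, -1/10] . (h_X, h_Y, h_Z, h_W) = 1
  [-1/5, 9/10, -1/10, -1/2] . (h_X, h_Y, h_Z, h_W) = 1
  [-1/5, -1/5, 7/10, -1/10] . (h_X, h_Y, h_Z, h_W) = 1
  [-1/5, -1/10, -1/10, 9/10] . (h_X, h_Y, h_Z, h_W) = 1

Solving yields:
  h_X = 6830/1351
  h_Y = 880/193
  h_Z = 6270/1351
  h_W = 4400/1351

Starting state is W, so the expected hitting time is h_W = 4400/1351.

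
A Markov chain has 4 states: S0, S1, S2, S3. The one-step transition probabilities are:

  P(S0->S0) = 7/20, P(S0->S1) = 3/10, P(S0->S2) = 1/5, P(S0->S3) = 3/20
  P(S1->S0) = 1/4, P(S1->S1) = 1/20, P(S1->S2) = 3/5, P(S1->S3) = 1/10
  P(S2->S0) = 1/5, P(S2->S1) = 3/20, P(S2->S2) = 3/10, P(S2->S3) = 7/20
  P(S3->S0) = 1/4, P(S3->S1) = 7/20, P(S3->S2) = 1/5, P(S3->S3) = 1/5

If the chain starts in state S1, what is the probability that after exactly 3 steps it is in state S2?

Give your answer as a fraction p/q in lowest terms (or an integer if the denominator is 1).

Answer: 309/1000

Derivation:
Computing P^3 by repeated multiplication:
P^1 =
  S0: [7/20, 3/10, 1/5, 3/20]
  S1: [1/4, 1/20, 3/5, 1/10]
  S2: [1/5, 3/20, 3/10, 7/20]
  S3: [1/4, 7/20, 1/5, 1/5]
P^2 =
  S0: [11/40, 81/400, 17/50, 73/400]
  S1: [49/200, 81/400, 7/25, 109/400]
  S2: [51/200, 47/200, 29/100, 11/50]
  S3: [53/200, 77/400, 9/25, 73/400]
P^3 =
  S0: [521/2000, 83/400, 63/200, 217/1000]
  S1: [521/2000, 221/1000, 309/1000, 419/2000]
  S2: [261/1000, 167/800, 323/1000, 829/4000]
  S3: [517/2000, 207/1000, 313/1000, 443/2000]

(P^3)[S1 -> S2] = 309/1000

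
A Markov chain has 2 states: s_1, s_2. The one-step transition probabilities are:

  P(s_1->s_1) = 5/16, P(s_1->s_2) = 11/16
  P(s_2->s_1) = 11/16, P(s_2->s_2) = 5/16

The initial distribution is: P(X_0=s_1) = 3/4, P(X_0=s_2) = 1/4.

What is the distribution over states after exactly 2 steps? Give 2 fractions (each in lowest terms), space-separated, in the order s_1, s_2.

Propagating the distribution step by step (d_{t+1} = d_t * P):
d_0 = (s_1=3/4, s_2=1/4)
  d_1[s_1] = 3/4*5/16 + 1/4*11/16 = 13/32
  d_1[s_2] = 3/4*11/16 + 1/4*5/16 = 19/32
d_1 = (s_1=13/32, s_2=19/32)
  d_2[s_1] = 13/32*5/16 + 19/32*11/16 = 137/256
  d_2[s_2] = 13/32*11/16 + 19/32*5/16 = 119/256
d_2 = (s_1=137/256, s_2=119/256)

Answer: 137/256 119/256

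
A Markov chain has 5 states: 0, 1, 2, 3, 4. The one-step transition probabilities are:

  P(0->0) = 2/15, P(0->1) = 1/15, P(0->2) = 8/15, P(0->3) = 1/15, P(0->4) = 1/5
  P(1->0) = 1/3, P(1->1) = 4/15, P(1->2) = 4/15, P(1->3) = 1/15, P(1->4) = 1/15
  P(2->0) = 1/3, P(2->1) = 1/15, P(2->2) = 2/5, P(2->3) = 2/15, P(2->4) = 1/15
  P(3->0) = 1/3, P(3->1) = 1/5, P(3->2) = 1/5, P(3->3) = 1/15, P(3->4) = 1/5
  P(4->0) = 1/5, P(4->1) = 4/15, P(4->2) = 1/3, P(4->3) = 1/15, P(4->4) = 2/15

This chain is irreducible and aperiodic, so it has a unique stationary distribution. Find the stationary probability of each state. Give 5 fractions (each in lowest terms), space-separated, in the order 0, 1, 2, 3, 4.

The stationary distribution satisfies pi = pi * P, i.e.:
  pi_0 = 2/15*pi_0 + 1/3*pi_1 + 1/3*pi_2 + 1/3*pi_3 + 1/5*pi_4
  pi_1 = 1/15*pi_0 + 4/15*pi_1 + 1/15*pi_2 + 1/5*pi_3 + 4/15*pi_4
  pi_2 = 8/15*pi_0 + 4/15*pi_1 + 2/5*pi_2 + 1/5*pi_3 + 1/3*pi_4
  pi_3 = 1/15*pi_0 + 1/15*pi_1 + 2/15*pi_2 + 1/15*pi_3 + 1/15*pi_4
  pi_4 = 1/5*pi_0 + 1/15*pi_1 + 1/15*pi_2 + 1/5*pi_3 + 2/15*pi_4
with normalization: pi_0 + pi_1 + pi_2 + pi_3 + pi_4 = 1.

Using the first 4 balance equations plus normalization, the linear system A*pi = b is:
  [-13/15, 1/3, 1/3, 1/3, 1/5] . pi = 0
  [1/15, -11/15, 1/15, 1/5, 4/15] . pi = 0
  [8/15, 4/15, -3/5, 1/5, 1/3] . pi = 0
  [1/15, 1/15, 2/15, -14/15, 1/15] . pi = 0
  [1, 1, 1, 1, 1] . pi = 1

Solving yields:
  pi_0 = 6625/25078
  pi_1 = 3245/25078
  pi_2 = 4906/12539
  pi_3 = 1163/12539
  pi_4 = 1535/12539

Verification (pi * P):
  6625/25078*2/15 + 3245/25078*1/3 + 4906/12539*1/3 + 1163/12539*1/3 + 1535/12539*1/5 = 6625/25078 = pi_0  (ok)
  6625/25078*1/15 + 3245/25078*4/15 + 4906/12539*1/15 + 1163/12539*1/5 + 1535/12539*4/15 = 3245/25078 = pi_1  (ok)
  6625/25078*8/15 + 3245/25078*4/15 + 4906/12539*2/5 + 1163/12539*1/5 + 1535/12539*1/3 = 4906/12539 = pi_2  (ok)
  6625/25078*1/15 + 3245/25078*1/15 + 4906/12539*2/15 + 1163/12539*1/15 + 1535/12539*1/15 = 1163/12539 = pi_3  (ok)
  6625/25078*1/5 + 3245/25078*1/15 + 4906/12539*1/15 + 1163/12539*1/5 + 1535/12539*2/15 = 1535/12539 = pi_4  (ok)

Answer: 6625/25078 3245/25078 4906/12539 1163/12539 1535/12539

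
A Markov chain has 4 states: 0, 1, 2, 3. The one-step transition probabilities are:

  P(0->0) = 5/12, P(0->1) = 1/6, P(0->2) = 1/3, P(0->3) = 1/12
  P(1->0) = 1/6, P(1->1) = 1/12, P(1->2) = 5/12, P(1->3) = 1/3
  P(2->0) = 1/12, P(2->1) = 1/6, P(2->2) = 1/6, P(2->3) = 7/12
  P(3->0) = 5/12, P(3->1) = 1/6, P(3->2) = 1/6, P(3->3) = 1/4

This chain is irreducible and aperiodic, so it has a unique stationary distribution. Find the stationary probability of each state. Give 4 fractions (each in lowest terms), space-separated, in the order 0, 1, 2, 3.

The stationary distribution satisfies pi = pi * P, i.e.:
  pi_0 = 5/12*pi_0 + 1/6*pi_1 + 1/12*pi_2 + 5/12*pi_3
  pi_1 = 1/6*pi_0 + 1/12*pi_1 + 1/6*pi_2 + 1/6*pi_3
  pi_2 = 1/3*pi_0 + 5/12*pi_1 + 1/6*pi_2 + 1/6*pi_3
  pi_3 = 1/12*pi_0 + 1/3*pi_1 + 7/12*pi_2 + 1/4*pi_3
with normalization: pi_0 + pi_1 + pi_2 + pi_3 = 1.

Using the first 3 balance equations plus normalization, the linear system A*pi = b is:
  [-7/12, 1/6, 1/12, 5/12] . pi = 0
  [1/6, -11/12, 1/6, 1/6] . pi = 0
  [1/3, 5/12, -5/6, 1/6] . pi = 0
  [1, 1, 1, 1] . pi = 1

Solving yields:
  pi_0 = 145/494
  pi_1 = 2/13
  pi_2 = 251/988
  pi_3 = 295/988

Verification (pi * P):
  145/494*5/12 + 2/13*1/6 + 251/988*1/12 + 295/988*5/12 = 145/494 = pi_0  (ok)
  145/494*1/6 + 2/13*1/12 + 251/988*1/6 + 295/988*1/6 = 2/13 = pi_1  (ok)
  145/494*1/3 + 2/13*5/12 + 251/988*1/6 + 295/988*1/6 = 251/988 = pi_2  (ok)
  145/494*1/12 + 2/13*1/3 + 251/988*7/12 + 295/988*1/4 = 295/988 = pi_3  (ok)

Answer: 145/494 2/13 251/988 295/988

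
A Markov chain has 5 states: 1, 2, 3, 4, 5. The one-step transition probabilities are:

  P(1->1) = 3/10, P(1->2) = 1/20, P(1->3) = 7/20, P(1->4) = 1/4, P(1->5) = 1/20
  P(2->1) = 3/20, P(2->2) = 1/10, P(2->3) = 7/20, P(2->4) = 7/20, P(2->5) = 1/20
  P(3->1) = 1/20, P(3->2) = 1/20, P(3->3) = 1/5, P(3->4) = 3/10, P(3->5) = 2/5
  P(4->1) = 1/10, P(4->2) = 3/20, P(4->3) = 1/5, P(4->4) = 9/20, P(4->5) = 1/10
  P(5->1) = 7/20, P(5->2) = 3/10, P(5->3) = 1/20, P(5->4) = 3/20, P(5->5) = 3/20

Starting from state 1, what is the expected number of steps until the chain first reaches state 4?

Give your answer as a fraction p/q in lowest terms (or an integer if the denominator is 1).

Answer: 3610/927

Derivation:
Let h_i = expected steps to first reach 4 from state i.
Boundary: h_4 = 0.
First-step equations for the other states:
  h_1 = 1 + 3/10*h_1 + 1/20*h_2 + 7/20*h_3 + 1/4*h_4 + 1/20*h_5
  h_2 = 1 + 3/20*h_1 + 1/10*h_2 + 7/20*h_3 + 7/20*h_4 + 1/20*h_5
  h_3 = 1 + 1/20*h_1 + 1/20*h_2 + 1/5*h_3 + 3/10*h_4 + 2/5*h_5
  h_5 = 1 + 7/20*h_1 + 3/10*h_2 + 1/20*h_3 + 3/20*h_4 + 3/20*h_5

Substituting h_4 = 0 and rearranging gives the linear system (I - Q) h = 1:
  [7/10, -1/20, -7/20, -1/20] . (h_1, h_2, h_3, h_5) = 1
  [-3/20, 9/10, -7/20, -1/20] . (h_1, h_2, h_3, h_5) = 1
  [-1/20, -1/20, 4/5, -2/5] . (h_1, h_2, h_3, h_5) = 1
  [-7/20, -3/10, -1/20, 17/20] . (h_1, h_2, h_3, h_5) = 1

Solving yields:
  h_1 = 3610/927
  h_2 = 3230/927
  h_3 = 21295/5562
  h_5 = 23555/5562

Starting state is 1, so the expected hitting time is h_1 = 3610/927.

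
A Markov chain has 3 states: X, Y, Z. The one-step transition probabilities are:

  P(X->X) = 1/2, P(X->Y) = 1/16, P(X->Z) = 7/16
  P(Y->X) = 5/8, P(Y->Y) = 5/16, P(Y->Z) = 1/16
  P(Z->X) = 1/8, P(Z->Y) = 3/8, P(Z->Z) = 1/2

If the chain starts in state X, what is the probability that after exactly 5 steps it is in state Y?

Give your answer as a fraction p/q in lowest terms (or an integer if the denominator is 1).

Answer: 250081/1048576

Derivation:
Computing P^5 by repeated multiplication:
P^1 =
  X: [1/2, 1/16, 7/16]
  Y: [5/8, 5/16, 1/16]
  Z: [1/8, 3/8, 1/2]
P^2 =
  X: [11/32, 55/256, 113/256]
  Y: [33/64, 41/256, 83/256]
  Z: [23/64, 5/16, 21/64]
P^3 =
  X: [185/512, 1041/4096, 1575/4096]
  Y: [51/128, 835/4096, 1629/4096]
  Z: [213/512, 249/1024, 349/1024]
P^4 =
  X: [3175/8192, 16135/65536, 24001/65536]
  Y: [3083/8192, 15581/65536, 25291/65536]
  Z: [1649/4096, 3765/16384, 6023/16384]
P^5 =
  X: [51569/131072, 250081/1048576, 385943/1048576]
  Y: [50463/131072, 254315/1048576, 390557/1048576]
  Z: [1601/4096, 61559/262144, 98121/262144]

(P^5)[X -> Y] = 250081/1048576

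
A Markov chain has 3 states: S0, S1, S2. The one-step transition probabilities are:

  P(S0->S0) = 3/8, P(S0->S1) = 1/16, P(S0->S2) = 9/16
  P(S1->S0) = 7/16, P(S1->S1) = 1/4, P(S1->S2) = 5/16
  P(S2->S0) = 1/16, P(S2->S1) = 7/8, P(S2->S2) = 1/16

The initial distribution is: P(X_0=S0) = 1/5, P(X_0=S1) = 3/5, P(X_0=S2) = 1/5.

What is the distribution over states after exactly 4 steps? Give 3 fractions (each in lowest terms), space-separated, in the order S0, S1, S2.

Propagating the distribution step by step (d_{t+1} = d_t * P):
d_0 = (S0=1/5, S1=3/5, S2=1/5)
  d_1[S0] = 1/5*3/8 + 3/5*7/16 + 1/5*1/16 = 7/20
  d_1[S1] = 1/5*1/16 + 3/5*1/4 + 1/5*7/8 = 27/80
  d_1[S2] = 1/5*9/16 + 3/5*5/16 + 1/5*1/16 = 5/16
d_1 = (S0=7/20, S1=27/80, S2=5/16)
  d_2[S0] = 7/20*3/8 + 27/80*7/16 + 5/16*1/16 = 191/640
  d_2[S1] = 7/20*1/16 + 27/80*1/4 + 5/16*7/8 = 243/640
  d_2[S2] = 7/20*9/16 + 27/80*5/16 + 5/16*1/16 = 103/320
d_2 = (S0=191/640, S1=243/640, S2=103/320)
  d_3[S0] = 191/640*3/8 + 243/640*7/16 + 103/320*1/16 = 3053/10240
  d_3[S1] = 191/640*1/16 + 243/640*1/4 + 103/320*7/8 = 4047/10240
  d_3[S2] = 191/640*9/16 + 243/640*5/16 + 103/320*1/16 = 157/512
d_3 = (S0=3053/10240, S1=4047/10240, S2=157/512)
  d_4[S0] = 3053/10240*3/8 + 4047/10240*7/16 + 157/512*1/16 = 49787/163840
  d_4[S1] = 3053/10240*1/16 + 4047/10240*1/4 + 157/512*7/8 = 63201/163840
  d_4[S2] = 3053/10240*9/16 + 4047/10240*5/16 + 157/512*1/16 = 12713/40960
d_4 = (S0=49787/163840, S1=63201/163840, S2=12713/40960)

Answer: 49787/163840 63201/163840 12713/40960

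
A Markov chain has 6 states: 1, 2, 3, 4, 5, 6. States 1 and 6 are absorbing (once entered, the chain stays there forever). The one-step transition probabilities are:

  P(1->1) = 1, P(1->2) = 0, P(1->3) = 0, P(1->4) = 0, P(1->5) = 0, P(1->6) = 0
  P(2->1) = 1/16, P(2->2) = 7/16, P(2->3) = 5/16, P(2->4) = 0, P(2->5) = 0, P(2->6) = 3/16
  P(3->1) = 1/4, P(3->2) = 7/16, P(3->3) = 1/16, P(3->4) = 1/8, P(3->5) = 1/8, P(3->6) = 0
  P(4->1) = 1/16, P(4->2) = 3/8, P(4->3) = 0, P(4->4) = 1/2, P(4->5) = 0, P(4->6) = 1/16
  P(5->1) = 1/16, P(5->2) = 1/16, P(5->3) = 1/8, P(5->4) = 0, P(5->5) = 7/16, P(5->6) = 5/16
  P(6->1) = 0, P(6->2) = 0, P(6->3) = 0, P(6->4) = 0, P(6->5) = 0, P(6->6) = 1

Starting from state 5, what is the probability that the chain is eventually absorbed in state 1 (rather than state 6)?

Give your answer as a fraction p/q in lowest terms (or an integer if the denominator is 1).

Let a_i = P(absorbed in 1 | start in state i).
Boundary conditions: a_1 = 1, a_6 = 0.
For each transient state i, a_i = sum_j P(i->j) * a_j:
  a_2 = 1/16*a_1 + 7/16*a_2 + 5/16*a_3 + 0*a_4 + 0*a_5 + 3/16*a_6
  a_3 = 1/4*a_1 + 7/16*a_2 + 1/16*a_3 + 1/8*a_4 + 1/8*a_5 + 0*a_6
  a_4 = 1/16*a_1 + 3/8*a_2 + 0*a_3 + 1/2*a_4 + 0*a_5 + 1/16*a_6
  a_5 = 1/16*a_1 + 1/16*a_2 + 1/8*a_3 + 0*a_4 + 7/16*a_5 + 5/16*a_6

Substituting a_1 = 1 and a_6 = 0, rearrange to (I - Q) a = r where r[i] = P(i -> 1):
  [9/16, -5/16, 0, 0] . (a_2, a_3, a_4, a_5) = 1/16
  [-7/16, 15/16, -1/8, -1/8] . (a_2, a_3, a_4, a_5) = 1/4
  [-3/8, 0, 1/2, 0] . (a_2, a_3, a_4, a_5) = 1/16
  [-1/16, -1/8, 0, 9/16] . (a_2, a_3, a_4, a_5) = 1/16

Solving yields:
  a_2 = 1329/3146
  a_3 = 1763/3146
  a_4 = 695/1573
  a_5 = 889/3146

Starting state is 5, so the absorption probability is a_5 = 889/3146.

Answer: 889/3146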